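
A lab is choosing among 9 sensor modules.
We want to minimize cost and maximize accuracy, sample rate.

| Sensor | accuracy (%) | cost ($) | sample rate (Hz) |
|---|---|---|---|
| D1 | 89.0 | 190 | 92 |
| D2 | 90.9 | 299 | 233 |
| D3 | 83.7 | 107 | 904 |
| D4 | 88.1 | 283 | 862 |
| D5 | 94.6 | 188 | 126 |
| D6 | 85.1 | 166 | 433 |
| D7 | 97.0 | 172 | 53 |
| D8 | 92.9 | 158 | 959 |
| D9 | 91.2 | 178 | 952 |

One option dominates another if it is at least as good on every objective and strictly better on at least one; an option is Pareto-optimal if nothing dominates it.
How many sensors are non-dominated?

D1: dominated by D5 (accuracy 94.6≥89.0, cost 188≤190, sample rate 126≥92).
D2: dominated by D8 (accuracy 92.9≥90.9, cost 158≤299, sample rate 959≥233).
D3: not dominated (best cost).
D4: dominated by D8 (accuracy 92.9≥88.1, cost 158≤283, sample rate 959≥862).
D5: not dominated.
D6: dominated by D8 (accuracy 92.9≥85.1, cost 158≤166, sample rate 959≥433).
D7: not dominated (best accuracy).
D8: not dominated (best sample rate).
D9: dominated by D8 (accuracy 92.9≥91.2, cost 158≤178, sample rate 959≥952).
Pareto-optimal: D3, D5, D7, D8 → 4.

4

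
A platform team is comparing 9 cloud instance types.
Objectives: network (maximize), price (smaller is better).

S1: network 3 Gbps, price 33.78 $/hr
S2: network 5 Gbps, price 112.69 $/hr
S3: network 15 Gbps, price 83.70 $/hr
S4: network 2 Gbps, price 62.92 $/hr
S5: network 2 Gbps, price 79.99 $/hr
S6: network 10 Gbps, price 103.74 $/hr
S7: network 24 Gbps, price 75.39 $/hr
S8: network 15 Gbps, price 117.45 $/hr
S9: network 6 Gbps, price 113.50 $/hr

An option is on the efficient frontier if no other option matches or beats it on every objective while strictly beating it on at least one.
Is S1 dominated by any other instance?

S2: worse on price (112.69 vs 33.78).
S3: worse on price (83.70 vs 33.78).
S4: worse on network (2 vs 3).
S5: worse on network (2 vs 3).
S6: worse on price (103.74 vs 33.78).
S7: worse on price (75.39 vs 33.78).
S8: worse on price (117.45 vs 33.78).
S9: worse on price (113.50 vs 33.78).
No option is at least as good as S1 on every objective and strictly better on one.

No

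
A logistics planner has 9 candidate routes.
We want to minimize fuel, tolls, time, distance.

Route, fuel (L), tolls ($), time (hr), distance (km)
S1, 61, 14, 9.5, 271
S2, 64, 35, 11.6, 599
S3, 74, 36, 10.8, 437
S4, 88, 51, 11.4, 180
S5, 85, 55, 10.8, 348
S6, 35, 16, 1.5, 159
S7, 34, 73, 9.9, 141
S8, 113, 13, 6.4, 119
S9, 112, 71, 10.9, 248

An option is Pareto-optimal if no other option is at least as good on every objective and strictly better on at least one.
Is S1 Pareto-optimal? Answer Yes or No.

Yes

S2: worse on fuel (64 vs 61).
S3: worse on fuel (74 vs 61).
S4: worse on fuel (88 vs 61).
S5: worse on fuel (85 vs 61).
S6: worse on tolls (16 vs 14).
S7: worse on tolls (73 vs 14).
S8: worse on fuel (113 vs 61).
S9: worse on fuel (112 vs 61).
No option is at least as good as S1 on every objective and strictly better on one.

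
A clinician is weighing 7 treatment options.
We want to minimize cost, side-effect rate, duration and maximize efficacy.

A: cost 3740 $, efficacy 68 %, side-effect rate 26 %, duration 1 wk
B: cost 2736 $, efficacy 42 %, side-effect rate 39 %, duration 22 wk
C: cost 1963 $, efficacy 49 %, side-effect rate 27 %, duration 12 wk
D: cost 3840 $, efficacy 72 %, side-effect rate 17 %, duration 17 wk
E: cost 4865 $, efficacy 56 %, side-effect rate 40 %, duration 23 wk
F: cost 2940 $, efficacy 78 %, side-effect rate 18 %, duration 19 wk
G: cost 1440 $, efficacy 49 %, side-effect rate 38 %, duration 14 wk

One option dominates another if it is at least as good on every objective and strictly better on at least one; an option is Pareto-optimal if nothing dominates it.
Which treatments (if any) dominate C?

none

A: worse on cost (3740 vs 1963).
B: worse on cost (2736 vs 1963).
D: worse on cost (3840 vs 1963).
E: worse on cost (4865 vs 1963).
F: worse on cost (2940 vs 1963).
G: worse on side-effect rate (38 vs 27).
No option dominates C.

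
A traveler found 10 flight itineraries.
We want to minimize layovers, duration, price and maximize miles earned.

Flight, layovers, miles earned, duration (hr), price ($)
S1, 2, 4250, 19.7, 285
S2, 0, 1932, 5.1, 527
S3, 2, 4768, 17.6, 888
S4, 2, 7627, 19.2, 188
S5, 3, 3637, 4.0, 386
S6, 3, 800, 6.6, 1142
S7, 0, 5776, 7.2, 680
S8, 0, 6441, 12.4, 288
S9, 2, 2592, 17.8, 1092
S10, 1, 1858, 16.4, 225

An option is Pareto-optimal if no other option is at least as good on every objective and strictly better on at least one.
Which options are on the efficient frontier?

S1: dominated by S4 (layovers 2≤2, miles earned 7627≥4250, duration 19.2≤19.7, price 188≤285).
S2: not dominated.
S3: dominated by S7 (layovers 0≤2, miles earned 5776≥4768, duration 7.2≤17.6, price 680≤888).
S4: not dominated (best miles earned).
S5: not dominated (best duration).
S6: dominated by S2 (layovers 0≤3, miles earned 1932≥800, duration 5.1≤6.6, price 527≤1142).
S7: not dominated.
S8: not dominated.
S9: dominated by S3 (layovers 2≤2, miles earned 4768≥2592, duration 17.6≤17.8, price 888≤1092).
S10: not dominated.

S2, S4, S5, S7, S8, S10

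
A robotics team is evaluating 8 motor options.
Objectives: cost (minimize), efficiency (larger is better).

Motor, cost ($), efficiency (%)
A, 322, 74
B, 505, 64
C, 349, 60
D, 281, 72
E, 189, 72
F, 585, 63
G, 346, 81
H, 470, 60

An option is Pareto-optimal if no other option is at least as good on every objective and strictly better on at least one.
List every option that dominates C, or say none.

A: cost 322≤349, efficiency 74≥60 — dominates C.
D: cost 281≤349, efficiency 72≥60 — dominates C.
E: cost 189≤349, efficiency 72≥60 — dominates C.
G: cost 346≤349, efficiency 81≥60 — dominates C.
Others (B, F, H) are each worse than C on at least one objective.

A, D, E, G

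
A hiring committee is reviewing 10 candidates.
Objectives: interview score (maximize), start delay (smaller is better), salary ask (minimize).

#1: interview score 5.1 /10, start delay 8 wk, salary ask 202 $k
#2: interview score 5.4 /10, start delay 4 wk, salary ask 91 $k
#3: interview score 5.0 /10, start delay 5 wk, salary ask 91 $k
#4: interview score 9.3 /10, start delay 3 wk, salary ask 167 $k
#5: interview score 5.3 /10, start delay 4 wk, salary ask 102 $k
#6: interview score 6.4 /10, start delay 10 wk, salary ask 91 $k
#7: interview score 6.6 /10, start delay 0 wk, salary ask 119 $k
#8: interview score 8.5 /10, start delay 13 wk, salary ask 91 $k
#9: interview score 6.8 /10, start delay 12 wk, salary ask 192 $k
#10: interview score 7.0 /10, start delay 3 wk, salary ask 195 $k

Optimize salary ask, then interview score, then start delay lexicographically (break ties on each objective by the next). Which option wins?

First minimize salary ask: best is 91, kept {#2, #3, #6, #8}.
Then maximize interview score: best is 8.5, kept {#8}.

#8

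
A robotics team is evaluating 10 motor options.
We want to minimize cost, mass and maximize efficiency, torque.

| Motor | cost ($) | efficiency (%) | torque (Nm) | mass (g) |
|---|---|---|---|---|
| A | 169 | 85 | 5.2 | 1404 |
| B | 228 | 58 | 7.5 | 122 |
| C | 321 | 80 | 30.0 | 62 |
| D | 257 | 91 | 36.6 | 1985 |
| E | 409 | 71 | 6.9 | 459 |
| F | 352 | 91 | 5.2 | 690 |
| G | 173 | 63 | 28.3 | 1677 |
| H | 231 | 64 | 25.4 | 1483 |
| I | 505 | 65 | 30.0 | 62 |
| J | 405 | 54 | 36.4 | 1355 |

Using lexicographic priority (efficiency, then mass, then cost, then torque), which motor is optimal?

F

First maximize efficiency: best is 91, kept {D, F}.
Then minimize mass: best is 690, kept {F}.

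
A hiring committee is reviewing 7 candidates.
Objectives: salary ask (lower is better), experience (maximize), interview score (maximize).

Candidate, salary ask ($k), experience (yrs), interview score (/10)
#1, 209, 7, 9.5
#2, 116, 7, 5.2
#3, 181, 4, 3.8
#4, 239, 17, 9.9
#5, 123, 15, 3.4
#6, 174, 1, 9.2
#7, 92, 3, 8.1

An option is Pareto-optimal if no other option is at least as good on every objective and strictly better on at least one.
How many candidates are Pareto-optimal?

6

#1: not dominated.
#2: not dominated.
#3: dominated by #2 (salary ask 116≤181, experience 7≥4, interview score 5.2≥3.8).
#4: not dominated (best experience).
#5: not dominated.
#6: not dominated.
#7: not dominated (best salary ask).
Pareto-optimal: #1, #2, #4, #5, #6, #7 → 6.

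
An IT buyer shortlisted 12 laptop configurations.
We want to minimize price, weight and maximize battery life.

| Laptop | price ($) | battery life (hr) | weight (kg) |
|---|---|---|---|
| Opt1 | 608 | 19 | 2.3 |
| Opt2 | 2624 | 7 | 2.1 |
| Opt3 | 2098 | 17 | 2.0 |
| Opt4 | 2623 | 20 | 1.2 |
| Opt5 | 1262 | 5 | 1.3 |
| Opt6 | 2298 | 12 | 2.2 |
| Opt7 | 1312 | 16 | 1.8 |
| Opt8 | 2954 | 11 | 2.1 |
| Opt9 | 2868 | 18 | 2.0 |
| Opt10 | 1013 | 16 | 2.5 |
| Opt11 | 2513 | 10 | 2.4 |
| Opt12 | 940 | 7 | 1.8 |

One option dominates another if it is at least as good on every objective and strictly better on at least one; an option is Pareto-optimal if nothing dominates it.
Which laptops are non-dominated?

Opt1, Opt3, Opt4, Opt5, Opt7, Opt12

Opt1: not dominated (best price).
Opt2: dominated by Opt3 (price 2098≤2624, battery life 17≥7, weight 2.0≤2.1).
Opt3: not dominated.
Opt4: not dominated (best battery life).
Opt5: not dominated.
Opt6: dominated by Opt3 (price 2098≤2298, battery life 17≥12, weight 2.0≤2.2).
Opt7: not dominated.
Opt8: dominated by Opt3 (price 2098≤2954, battery life 17≥11, weight 2.0≤2.1).
Opt9: dominated by Opt4 (price 2623≤2868, battery life 20≥18, weight 1.2≤2.0).
Opt10: dominated by Opt1 (price 608≤1013, battery life 19≥16, weight 2.3≤2.5).
Opt11: dominated by Opt1 (price 608≤2513, battery life 19≥10, weight 2.3≤2.4).
Opt12: not dominated.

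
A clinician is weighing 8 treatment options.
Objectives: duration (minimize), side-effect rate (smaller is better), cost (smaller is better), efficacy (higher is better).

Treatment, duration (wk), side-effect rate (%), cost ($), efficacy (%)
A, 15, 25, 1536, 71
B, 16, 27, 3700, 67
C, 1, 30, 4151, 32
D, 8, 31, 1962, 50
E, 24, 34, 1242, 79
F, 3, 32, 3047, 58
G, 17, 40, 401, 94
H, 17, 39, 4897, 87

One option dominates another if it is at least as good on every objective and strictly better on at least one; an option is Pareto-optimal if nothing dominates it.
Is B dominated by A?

A vs B: duration 15≤16, side-effect rate 25≤27, cost 1536≤3700, efficacy 71≥67 — A is at least as good on every objective with at least one strict improvement.

Yes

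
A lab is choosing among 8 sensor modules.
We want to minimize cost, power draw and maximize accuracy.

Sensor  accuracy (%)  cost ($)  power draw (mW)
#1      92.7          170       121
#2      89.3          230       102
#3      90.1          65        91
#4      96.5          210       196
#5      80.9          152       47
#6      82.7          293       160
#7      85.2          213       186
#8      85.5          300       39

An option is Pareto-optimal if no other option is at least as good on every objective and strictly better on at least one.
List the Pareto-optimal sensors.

#1, #3, #4, #5, #8

#1: not dominated.
#2: dominated by #3 (accuracy 90.1≥89.3, cost 65≤230, power draw 91≤102).
#3: not dominated (best cost).
#4: not dominated (best accuracy).
#5: not dominated.
#6: dominated by #1 (accuracy 92.7≥82.7, cost 170≤293, power draw 121≤160).
#7: dominated by #1 (accuracy 92.7≥85.2, cost 170≤213, power draw 121≤186).
#8: not dominated (best power draw).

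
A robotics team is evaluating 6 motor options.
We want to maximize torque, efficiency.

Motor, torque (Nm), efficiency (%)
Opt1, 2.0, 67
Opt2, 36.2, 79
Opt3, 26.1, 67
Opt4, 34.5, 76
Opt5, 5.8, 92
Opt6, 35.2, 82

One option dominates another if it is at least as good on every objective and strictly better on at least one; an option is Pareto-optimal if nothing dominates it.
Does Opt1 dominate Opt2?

No

Opt1 vs Opt2: Opt1 is worse on torque (2.0 vs 36.2), so it does not dominate Opt2.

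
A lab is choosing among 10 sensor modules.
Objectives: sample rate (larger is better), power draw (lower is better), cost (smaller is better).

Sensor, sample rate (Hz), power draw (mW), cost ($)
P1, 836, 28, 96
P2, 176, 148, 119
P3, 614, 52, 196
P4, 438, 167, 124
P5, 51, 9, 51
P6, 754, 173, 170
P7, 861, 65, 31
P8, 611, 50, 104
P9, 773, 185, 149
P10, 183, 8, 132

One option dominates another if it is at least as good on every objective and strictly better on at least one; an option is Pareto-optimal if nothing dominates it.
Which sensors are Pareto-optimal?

P1, P5, P7, P10

P1: not dominated.
P2: dominated by P1 (sample rate 836≥176, power draw 28≤148, cost 96≤119).
P3: dominated by P1 (sample rate 836≥614, power draw 28≤52, cost 96≤196).
P4: dominated by P1 (sample rate 836≥438, power draw 28≤167, cost 96≤124).
P5: not dominated.
P6: dominated by P1 (sample rate 836≥754, power draw 28≤173, cost 96≤170).
P7: not dominated (best sample rate).
P8: dominated by P1 (sample rate 836≥611, power draw 28≤50, cost 96≤104).
P9: dominated by P1 (sample rate 836≥773, power draw 28≤185, cost 96≤149).
P10: not dominated (best power draw).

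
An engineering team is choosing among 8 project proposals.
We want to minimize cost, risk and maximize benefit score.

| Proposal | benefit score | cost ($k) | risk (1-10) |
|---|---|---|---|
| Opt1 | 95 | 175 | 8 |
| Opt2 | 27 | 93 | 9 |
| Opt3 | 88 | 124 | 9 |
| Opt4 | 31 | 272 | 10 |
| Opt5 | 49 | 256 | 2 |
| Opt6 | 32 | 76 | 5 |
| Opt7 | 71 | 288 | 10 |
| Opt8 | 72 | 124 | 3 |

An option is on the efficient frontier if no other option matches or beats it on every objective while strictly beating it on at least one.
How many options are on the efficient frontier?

5

Opt1: not dominated (best benefit score).
Opt2: dominated by Opt6 (benefit score 32≥27, cost 76≤93, risk 5≤9).
Opt3: not dominated.
Opt4: dominated by Opt1 (benefit score 95≥31, cost 175≤272, risk 8≤10).
Opt5: not dominated (best risk).
Opt6: not dominated (best cost).
Opt7: dominated by Opt1 (benefit score 95≥71, cost 175≤288, risk 8≤10).
Opt8: not dominated.
Pareto-optimal: Opt1, Opt3, Opt5, Opt6, Opt8 → 5.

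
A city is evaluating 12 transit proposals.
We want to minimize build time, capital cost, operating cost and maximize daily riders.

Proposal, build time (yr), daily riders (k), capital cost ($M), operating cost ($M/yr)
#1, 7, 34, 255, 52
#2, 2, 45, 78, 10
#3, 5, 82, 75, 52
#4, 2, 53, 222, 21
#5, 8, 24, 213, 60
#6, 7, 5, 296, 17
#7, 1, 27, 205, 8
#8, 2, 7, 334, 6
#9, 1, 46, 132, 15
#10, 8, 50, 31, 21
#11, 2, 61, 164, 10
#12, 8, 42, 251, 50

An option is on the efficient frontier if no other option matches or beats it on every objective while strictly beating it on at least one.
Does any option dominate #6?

#2 vs #6: build time 2≤7, daily riders 45≥5, capital cost 78≤296, operating cost 10≤17 — #2 is at least as good on every objective and strictly better on at least one, so #2 dominates #6.

Yes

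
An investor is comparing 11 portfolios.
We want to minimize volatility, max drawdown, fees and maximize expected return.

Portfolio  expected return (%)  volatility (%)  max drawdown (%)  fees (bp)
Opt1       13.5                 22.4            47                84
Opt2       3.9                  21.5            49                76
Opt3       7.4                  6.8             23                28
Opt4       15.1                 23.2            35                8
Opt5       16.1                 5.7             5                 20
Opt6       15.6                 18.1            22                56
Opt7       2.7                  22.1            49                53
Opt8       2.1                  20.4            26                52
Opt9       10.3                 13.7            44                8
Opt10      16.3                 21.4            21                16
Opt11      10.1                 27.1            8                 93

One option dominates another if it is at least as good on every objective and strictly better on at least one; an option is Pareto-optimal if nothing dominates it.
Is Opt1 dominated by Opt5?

Opt5 vs Opt1: expected return 16.1≥13.5, volatility 5.7≤22.4, max drawdown 5≤47, fees 20≤84 — Opt5 is at least as good on every objective with at least one strict improvement.

Yes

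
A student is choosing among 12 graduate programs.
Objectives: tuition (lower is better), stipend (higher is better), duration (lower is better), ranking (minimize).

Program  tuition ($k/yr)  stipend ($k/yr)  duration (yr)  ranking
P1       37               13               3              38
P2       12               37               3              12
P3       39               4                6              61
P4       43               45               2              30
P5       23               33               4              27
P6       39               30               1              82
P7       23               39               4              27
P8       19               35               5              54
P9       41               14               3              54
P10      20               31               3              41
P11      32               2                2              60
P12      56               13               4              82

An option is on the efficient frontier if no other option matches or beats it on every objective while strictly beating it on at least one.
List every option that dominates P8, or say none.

P2: tuition 12≤19, stipend 37≥35, duration 3≤5, ranking 12≤54 — dominates P8.
Others (P1, P3, P4, P5, P6, P7, P9, P10, P11, P12) are each worse than P8 on at least one objective.

P2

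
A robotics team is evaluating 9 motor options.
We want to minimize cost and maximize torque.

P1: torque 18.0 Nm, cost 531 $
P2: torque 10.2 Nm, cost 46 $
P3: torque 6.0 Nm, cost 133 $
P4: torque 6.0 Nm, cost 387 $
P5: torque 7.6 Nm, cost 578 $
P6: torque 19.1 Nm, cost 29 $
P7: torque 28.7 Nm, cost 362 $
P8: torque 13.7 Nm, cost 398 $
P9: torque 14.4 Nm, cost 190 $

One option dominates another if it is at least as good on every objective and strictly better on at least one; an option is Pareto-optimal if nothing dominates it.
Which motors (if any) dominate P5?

P1: torque 18.0≥7.6, cost 531≤578 — dominates P5.
P2: torque 10.2≥7.6, cost 46≤578 — dominates P5.
P6: torque 19.1≥7.6, cost 29≤578 — dominates P5.
P7: torque 28.7≥7.6, cost 362≤578 — dominates P5.
P8: torque 13.7≥7.6, cost 398≤578 — dominates P5.
P9: torque 14.4≥7.6, cost 190≤578 — dominates P5.
Others (P3, P4) are each worse than P5 on at least one objective.

P1, P2, P6, P7, P8, P9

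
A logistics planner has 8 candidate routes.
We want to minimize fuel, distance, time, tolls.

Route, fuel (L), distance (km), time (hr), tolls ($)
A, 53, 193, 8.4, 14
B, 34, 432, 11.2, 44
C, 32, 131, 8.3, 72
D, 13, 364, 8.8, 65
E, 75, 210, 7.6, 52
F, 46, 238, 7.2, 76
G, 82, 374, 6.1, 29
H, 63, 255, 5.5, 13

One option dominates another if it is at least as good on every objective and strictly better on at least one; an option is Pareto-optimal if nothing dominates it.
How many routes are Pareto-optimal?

A: not dominated.
B: not dominated.
C: not dominated (best distance).
D: not dominated (best fuel).
E: not dominated.
F: not dominated.
G: dominated by H (fuel 63≤82, distance 255≤374, time 5.5≤6.1, tolls 13≤29).
H: not dominated (best time).
Pareto-optimal: A, B, C, D, E, F, H → 7.

7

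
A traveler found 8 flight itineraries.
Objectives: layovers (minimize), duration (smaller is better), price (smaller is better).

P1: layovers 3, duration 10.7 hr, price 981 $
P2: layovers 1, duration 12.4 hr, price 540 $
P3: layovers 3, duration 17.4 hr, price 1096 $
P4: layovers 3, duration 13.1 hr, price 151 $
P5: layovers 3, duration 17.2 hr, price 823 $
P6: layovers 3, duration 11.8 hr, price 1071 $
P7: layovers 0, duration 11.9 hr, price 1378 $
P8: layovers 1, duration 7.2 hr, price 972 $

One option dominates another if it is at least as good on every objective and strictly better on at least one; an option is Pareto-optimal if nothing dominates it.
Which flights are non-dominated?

P1: dominated by P8 (layovers 1≤3, duration 7.2≤10.7, price 972≤981).
P2: not dominated.
P3: dominated by P1 (layovers 3≤3, duration 10.7≤17.4, price 981≤1096).
P4: not dominated (best price).
P5: dominated by P2 (layovers 1≤3, duration 12.4≤17.2, price 540≤823).
P6: dominated by P1 (layovers 3≤3, duration 10.7≤11.8, price 981≤1071).
P7: not dominated (best layovers).
P8: not dominated (best duration).

P2, P4, P7, P8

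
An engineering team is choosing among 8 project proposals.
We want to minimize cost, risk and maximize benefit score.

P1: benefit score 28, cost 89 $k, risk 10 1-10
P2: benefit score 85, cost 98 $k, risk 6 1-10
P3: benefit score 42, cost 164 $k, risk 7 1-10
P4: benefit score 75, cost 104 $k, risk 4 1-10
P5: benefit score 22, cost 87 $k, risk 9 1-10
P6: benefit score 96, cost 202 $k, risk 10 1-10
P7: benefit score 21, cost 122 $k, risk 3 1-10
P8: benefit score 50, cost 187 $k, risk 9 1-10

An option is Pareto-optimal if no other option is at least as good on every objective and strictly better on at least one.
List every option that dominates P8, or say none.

P2: benefit score 85≥50, cost 98≤187, risk 6≤9 — dominates P8.
P4: benefit score 75≥50, cost 104≤187, risk 4≤9 — dominates P8.
Others (P1, P3, P5, P6, P7) are each worse than P8 on at least one objective.

P2, P4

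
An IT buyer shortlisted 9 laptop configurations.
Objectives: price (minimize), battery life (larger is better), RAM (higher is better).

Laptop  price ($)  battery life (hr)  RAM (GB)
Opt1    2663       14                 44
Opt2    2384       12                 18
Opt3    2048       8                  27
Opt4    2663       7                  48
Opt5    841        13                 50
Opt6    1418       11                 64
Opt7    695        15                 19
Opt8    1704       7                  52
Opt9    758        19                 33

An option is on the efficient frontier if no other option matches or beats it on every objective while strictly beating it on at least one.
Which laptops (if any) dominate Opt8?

Opt6: price 1418≤1704, battery life 11≥7, RAM 64≥52 — dominates Opt8.
Others (Opt1, Opt2, Opt3, Opt4, Opt5, Opt7, Opt9) are each worse than Opt8 on at least one objective.

Opt6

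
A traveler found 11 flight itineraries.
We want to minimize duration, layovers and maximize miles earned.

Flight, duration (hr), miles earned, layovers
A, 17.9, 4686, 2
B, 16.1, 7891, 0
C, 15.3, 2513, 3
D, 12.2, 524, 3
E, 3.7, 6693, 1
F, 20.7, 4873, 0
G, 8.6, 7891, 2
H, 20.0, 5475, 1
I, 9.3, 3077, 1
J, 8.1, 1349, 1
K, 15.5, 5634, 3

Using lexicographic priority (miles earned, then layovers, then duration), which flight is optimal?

First maximize miles earned: best is 7891, kept {B, G}.
Then minimize layovers: best is 0, kept {B}.

B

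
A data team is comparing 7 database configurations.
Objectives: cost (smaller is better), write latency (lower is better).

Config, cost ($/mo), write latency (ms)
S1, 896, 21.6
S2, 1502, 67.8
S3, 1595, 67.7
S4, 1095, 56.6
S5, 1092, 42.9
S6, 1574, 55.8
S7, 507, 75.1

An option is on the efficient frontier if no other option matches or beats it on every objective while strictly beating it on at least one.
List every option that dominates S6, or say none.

S1: cost 896≤1574, write latency 21.6≤55.8 — dominates S6.
S5: cost 1092≤1574, write latency 42.9≤55.8 — dominates S6.
Others (S2, S3, S4, S7) are each worse than S6 on at least one objective.

S1, S5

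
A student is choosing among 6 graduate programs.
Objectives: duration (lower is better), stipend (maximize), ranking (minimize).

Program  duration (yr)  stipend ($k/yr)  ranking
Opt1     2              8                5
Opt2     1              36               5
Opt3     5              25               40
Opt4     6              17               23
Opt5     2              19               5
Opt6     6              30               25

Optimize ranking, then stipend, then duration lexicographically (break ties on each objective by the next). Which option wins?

First minimize ranking: best is 5, kept {Opt1, Opt2, Opt5}.
Then maximize stipend: best is 36, kept {Opt2}.

Opt2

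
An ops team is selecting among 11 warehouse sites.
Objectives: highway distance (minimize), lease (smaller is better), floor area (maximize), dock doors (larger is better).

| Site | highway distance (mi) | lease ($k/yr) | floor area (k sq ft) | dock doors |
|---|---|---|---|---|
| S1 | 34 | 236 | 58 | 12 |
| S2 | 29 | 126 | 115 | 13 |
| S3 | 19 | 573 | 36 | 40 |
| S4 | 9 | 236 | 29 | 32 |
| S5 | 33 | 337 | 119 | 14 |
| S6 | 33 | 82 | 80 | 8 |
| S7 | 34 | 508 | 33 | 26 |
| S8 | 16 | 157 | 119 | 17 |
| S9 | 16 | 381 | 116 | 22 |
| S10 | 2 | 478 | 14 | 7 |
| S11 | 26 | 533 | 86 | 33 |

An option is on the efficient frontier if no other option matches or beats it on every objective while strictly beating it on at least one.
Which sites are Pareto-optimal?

S1: dominated by S2 (highway distance 29≤34, lease 126≤236, floor area 115≥58, dock doors 13≥12).
S2: not dominated.
S3: not dominated (best dock doors).
S4: not dominated.
S5: dominated by S8 (highway distance 16≤33, lease 157≤337, floor area 119≥119, dock doors 17≥14).
S6: not dominated (best lease).
S7: not dominated.
S8: not dominated.
S9: not dominated.
S10: not dominated (best highway distance).
S11: not dominated.

S2, S3, S4, S6, S7, S8, S9, S10, S11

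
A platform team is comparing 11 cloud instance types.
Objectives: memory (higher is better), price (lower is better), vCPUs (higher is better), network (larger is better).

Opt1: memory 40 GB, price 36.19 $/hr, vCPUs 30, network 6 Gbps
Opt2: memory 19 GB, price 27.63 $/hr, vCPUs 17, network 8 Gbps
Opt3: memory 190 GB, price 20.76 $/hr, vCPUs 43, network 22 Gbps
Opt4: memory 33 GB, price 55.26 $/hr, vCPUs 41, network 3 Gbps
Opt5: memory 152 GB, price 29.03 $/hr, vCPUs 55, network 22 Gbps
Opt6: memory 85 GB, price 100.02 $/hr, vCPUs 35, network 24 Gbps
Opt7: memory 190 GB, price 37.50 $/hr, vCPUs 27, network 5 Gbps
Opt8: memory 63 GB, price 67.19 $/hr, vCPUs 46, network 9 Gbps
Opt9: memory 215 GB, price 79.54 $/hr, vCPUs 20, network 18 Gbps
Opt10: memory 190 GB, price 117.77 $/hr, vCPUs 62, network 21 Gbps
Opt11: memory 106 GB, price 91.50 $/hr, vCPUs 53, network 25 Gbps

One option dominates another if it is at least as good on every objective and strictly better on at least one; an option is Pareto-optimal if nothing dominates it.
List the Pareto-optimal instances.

Opt3, Opt5, Opt9, Opt10, Opt11

Opt1: dominated by Opt3 (memory 190≥40, price 20.76≤36.19, vCPUs 43≥30, network 22≥6).
Opt2: dominated by Opt3 (memory 190≥19, price 20.76≤27.63, vCPUs 43≥17, network 22≥8).
Opt3: not dominated (best price).
Opt4: dominated by Opt3 (memory 190≥33, price 20.76≤55.26, vCPUs 43≥41, network 22≥3).
Opt5: not dominated.
Opt6: dominated by Opt11 (memory 106≥85, price 91.50≤100.02, vCPUs 53≥35, network 25≥24).
Opt7: dominated by Opt3 (memory 190≥190, price 20.76≤37.50, vCPUs 43≥27, network 22≥5).
Opt8: dominated by Opt5 (memory 152≥63, price 29.03≤67.19, vCPUs 55≥46, network 22≥9).
Opt9: not dominated (best memory).
Opt10: not dominated (best vCPUs).
Opt11: not dominated (best network).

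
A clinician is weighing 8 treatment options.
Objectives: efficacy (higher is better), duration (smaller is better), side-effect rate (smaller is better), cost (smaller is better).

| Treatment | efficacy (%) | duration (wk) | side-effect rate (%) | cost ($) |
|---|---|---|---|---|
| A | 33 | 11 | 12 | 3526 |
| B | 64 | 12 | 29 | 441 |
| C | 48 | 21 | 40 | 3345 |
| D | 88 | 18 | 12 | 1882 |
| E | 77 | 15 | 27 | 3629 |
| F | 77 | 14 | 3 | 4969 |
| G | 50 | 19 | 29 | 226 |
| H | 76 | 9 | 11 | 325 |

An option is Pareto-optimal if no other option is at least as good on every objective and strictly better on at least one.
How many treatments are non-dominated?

A: dominated by H (efficacy 76≥33, duration 9≤11, side-effect rate 11≤12, cost 325≤3526).
B: dominated by H (efficacy 76≥64, duration 9≤12, side-effect rate 11≤29, cost 325≤441).
C: dominated by B (efficacy 64≥48, duration 12≤21, side-effect rate 29≤40, cost 441≤3345).
D: not dominated (best efficacy).
E: not dominated.
F: not dominated (best side-effect rate).
G: not dominated (best cost).
H: not dominated (best duration).
Pareto-optimal: D, E, F, G, H → 5.

5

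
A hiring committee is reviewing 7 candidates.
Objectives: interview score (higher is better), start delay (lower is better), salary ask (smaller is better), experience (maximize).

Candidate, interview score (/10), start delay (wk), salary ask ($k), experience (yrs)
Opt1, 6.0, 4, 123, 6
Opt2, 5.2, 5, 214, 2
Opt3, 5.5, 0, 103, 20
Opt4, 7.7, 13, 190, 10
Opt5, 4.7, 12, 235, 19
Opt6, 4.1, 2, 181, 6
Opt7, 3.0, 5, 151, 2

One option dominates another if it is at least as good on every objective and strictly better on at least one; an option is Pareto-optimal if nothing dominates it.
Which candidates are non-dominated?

Opt1: not dominated.
Opt2: dominated by Opt1 (interview score 6.0≥5.2, start delay 4≤5, salary ask 123≤214, experience 6≥2).
Opt3: not dominated (best start delay).
Opt4: not dominated (best interview score).
Opt5: dominated by Opt3 (interview score 5.5≥4.7, start delay 0≤12, salary ask 103≤235, experience 20≥19).
Opt6: dominated by Opt3 (interview score 5.5≥4.1, start delay 0≤2, salary ask 103≤181, experience 20≥6).
Opt7: dominated by Opt1 (interview score 6.0≥3.0, start delay 4≤5, salary ask 123≤151, experience 6≥2).

Opt1, Opt3, Opt4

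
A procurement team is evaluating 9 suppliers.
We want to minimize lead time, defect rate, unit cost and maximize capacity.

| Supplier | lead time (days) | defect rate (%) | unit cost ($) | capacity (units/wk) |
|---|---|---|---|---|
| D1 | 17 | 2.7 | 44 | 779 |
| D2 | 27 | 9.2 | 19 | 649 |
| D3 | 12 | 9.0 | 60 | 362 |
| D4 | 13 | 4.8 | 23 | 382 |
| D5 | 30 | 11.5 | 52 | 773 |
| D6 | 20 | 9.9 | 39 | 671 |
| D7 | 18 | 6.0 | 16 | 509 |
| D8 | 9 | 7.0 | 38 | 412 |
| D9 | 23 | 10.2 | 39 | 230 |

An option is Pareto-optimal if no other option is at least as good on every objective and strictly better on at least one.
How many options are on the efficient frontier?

6

D1: not dominated (best defect rate).
D2: not dominated.
D3: dominated by D8 (lead time 9≤12, defect rate 7.0≤9.0, unit cost 38≤60, capacity 412≥362).
D4: not dominated.
D5: dominated by D1 (lead time 17≤30, defect rate 2.7≤11.5, unit cost 44≤52, capacity 779≥773).
D6: not dominated.
D7: not dominated (best unit cost).
D8: not dominated (best lead time).
D9: dominated by D4 (lead time 13≤23, defect rate 4.8≤10.2, unit cost 23≤39, capacity 382≥230).
Pareto-optimal: D1, D2, D4, D6, D7, D8 → 6.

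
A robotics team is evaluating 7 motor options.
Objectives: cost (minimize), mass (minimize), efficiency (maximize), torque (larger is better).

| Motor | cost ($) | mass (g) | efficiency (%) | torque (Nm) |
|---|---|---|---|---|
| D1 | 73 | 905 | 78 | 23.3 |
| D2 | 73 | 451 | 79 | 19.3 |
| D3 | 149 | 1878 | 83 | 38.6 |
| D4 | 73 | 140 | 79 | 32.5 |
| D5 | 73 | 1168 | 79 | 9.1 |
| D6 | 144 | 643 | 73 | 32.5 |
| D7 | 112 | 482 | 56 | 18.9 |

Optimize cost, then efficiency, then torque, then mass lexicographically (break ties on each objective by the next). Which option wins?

D4

First minimize cost: best is 73, kept {D1, D2, D4, D5}.
Then maximize efficiency: best is 79, kept {D2, D4, D5}.
Then maximize torque: best is 32.5, kept {D4}.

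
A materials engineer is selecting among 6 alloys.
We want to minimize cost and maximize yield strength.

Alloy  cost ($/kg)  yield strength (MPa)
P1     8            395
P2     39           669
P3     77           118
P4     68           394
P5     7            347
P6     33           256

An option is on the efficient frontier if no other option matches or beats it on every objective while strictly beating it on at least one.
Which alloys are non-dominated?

P1: not dominated.
P2: not dominated (best yield strength).
P3: dominated by P1 (cost 8≤77, yield strength 395≥118).
P4: dominated by P1 (cost 8≤68, yield strength 395≥394).
P5: not dominated (best cost).
P6: dominated by P1 (cost 8≤33, yield strength 395≥256).

P1, P2, P5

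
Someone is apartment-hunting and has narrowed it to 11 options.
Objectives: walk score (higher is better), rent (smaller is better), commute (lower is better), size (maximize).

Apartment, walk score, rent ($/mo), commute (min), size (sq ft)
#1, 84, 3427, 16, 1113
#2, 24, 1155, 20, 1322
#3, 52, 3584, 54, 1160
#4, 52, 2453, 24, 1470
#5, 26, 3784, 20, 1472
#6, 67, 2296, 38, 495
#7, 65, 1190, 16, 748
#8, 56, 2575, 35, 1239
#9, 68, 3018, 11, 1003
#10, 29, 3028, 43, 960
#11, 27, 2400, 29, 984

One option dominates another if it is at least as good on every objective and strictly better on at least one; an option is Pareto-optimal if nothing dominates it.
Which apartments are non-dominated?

#1, #2, #4, #5, #6, #7, #8, #9, #11

#1: not dominated (best walk score).
#2: not dominated (best rent).
#3: dominated by #4 (walk score 52≥52, rent 2453≤3584, commute 24≤54, size 1470≥1160).
#4: not dominated.
#5: not dominated (best size).
#6: not dominated.
#7: not dominated.
#8: not dominated.
#9: not dominated (best commute).
#10: dominated by #4 (walk score 52≥29, rent 2453≤3028, commute 24≤43, size 1470≥960).
#11: not dominated.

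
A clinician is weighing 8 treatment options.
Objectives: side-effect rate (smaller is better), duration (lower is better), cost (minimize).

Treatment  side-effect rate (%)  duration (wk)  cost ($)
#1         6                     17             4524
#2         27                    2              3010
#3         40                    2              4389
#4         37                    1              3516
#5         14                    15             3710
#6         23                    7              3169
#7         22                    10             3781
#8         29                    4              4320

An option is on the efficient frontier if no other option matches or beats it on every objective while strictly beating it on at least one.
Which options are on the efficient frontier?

#1: not dominated (best side-effect rate).
#2: not dominated (best cost).
#3: dominated by #2 (side-effect rate 27≤40, duration 2≤2, cost 3010≤4389).
#4: not dominated (best duration).
#5: not dominated.
#6: not dominated.
#7: not dominated.
#8: dominated by #2 (side-effect rate 27≤29, duration 2≤4, cost 3010≤4320).

#1, #2, #4, #5, #6, #7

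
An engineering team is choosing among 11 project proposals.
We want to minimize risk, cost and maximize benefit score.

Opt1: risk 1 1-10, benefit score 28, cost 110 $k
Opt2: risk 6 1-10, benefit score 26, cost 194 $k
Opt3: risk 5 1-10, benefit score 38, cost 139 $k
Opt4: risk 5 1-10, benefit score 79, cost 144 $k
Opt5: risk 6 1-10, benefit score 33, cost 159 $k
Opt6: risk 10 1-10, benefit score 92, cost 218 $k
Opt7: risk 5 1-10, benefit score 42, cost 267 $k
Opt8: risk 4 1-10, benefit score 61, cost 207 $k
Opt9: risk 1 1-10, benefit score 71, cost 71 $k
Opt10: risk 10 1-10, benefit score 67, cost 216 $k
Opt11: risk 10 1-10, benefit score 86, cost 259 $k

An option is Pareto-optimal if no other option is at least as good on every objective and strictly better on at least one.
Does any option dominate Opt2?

Opt1 vs Opt2: risk 1≤6, benefit score 28≥26, cost 110≤194 — Opt1 is at least as good on every objective and strictly better on at least one, so Opt1 dominates Opt2.

Yes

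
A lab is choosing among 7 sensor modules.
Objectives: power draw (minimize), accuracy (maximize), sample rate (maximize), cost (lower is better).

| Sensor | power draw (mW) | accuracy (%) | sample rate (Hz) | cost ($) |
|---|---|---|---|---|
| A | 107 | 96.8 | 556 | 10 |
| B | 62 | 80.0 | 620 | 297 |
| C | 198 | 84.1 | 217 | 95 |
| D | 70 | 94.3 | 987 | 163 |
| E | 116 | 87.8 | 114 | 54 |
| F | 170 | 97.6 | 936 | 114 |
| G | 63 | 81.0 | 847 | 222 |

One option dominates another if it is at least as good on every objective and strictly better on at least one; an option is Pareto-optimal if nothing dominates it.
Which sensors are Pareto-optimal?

A: not dominated (best cost).
B: not dominated (best power draw).
C: dominated by A (power draw 107≤198, accuracy 96.8≥84.1, sample rate 556≥217, cost 10≤95).
D: not dominated (best sample rate).
E: dominated by A (power draw 107≤116, accuracy 96.8≥87.8, sample rate 556≥114, cost 10≤54).
F: not dominated (best accuracy).
G: not dominated.

A, B, D, F, G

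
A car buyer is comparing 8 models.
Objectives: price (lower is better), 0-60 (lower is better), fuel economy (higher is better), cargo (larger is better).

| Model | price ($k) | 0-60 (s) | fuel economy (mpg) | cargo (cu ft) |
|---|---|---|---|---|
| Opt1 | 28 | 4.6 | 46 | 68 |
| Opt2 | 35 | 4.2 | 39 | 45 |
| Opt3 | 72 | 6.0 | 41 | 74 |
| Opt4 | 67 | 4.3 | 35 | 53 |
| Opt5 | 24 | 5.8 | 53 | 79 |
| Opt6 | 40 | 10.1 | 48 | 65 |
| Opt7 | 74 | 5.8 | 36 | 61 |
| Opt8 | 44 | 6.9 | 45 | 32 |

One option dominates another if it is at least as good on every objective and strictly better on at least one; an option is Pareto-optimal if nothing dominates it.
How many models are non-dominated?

Opt1: not dominated.
Opt2: not dominated (best 0-60).
Opt3: dominated by Opt5 (price 24≤72, 0-60 5.8≤6.0, fuel economy 53≥41, cargo 79≥74).
Opt4: not dominated.
Opt5: not dominated (best price).
Opt6: dominated by Opt5 (price 24≤40, 0-60 5.8≤10.1, fuel economy 53≥48, cargo 79≥65).
Opt7: dominated by Opt1 (price 28≤74, 0-60 4.6≤5.8, fuel economy 46≥36, cargo 68≥61).
Opt8: dominated by Opt1 (price 28≤44, 0-60 4.6≤6.9, fuel economy 46≥45, cargo 68≥32).
Pareto-optimal: Opt1, Opt2, Opt4, Opt5 → 4.

4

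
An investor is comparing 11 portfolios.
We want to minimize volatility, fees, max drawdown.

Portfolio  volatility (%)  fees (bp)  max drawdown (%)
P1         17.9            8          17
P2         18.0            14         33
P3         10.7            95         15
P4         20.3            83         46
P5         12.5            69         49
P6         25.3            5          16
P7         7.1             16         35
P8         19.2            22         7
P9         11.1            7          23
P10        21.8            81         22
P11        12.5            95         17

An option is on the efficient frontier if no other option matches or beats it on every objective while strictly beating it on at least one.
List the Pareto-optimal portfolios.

P1, P3, P6, P7, P8, P9

P1: not dominated.
P2: dominated by P1 (volatility 17.9≤18.0, fees 8≤14, max drawdown 17≤33).
P3: not dominated.
P4: dominated by P1 (volatility 17.9≤20.3, fees 8≤83, max drawdown 17≤46).
P5: dominated by P7 (volatility 7.1≤12.5, fees 16≤69, max drawdown 35≤49).
P6: not dominated (best fees).
P7: not dominated (best volatility).
P8: not dominated (best max drawdown).
P9: not dominated.
P10: dominated by P1 (volatility 17.9≤21.8, fees 8≤81, max drawdown 17≤22).
P11: dominated by P3 (volatility 10.7≤12.5, fees 95≤95, max drawdown 15≤17).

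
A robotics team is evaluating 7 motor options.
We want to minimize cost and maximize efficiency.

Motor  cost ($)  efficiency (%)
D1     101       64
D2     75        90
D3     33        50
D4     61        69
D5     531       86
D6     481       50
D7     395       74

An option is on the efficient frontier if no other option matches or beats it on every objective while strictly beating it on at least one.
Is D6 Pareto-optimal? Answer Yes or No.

No

D1 vs D6: cost 101≤481, efficiency 64≥50 — D1 is at least as good on every objective and strictly better on at least one, so D1 dominates D6.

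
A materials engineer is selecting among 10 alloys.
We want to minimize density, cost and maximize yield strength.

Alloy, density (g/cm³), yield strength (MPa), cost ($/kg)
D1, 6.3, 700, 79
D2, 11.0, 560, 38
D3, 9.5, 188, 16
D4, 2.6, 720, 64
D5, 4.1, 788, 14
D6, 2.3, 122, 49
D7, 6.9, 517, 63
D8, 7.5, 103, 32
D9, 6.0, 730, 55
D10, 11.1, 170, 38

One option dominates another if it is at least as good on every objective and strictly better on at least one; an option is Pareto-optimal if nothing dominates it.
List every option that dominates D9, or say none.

D5: density 4.1≤6.0, yield strength 788≥730, cost 14≤55 — dominates D9.
Others (D1, D2, D3, D4, D6, D7, D8, D10) are each worse than D9 on at least one objective.

D5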